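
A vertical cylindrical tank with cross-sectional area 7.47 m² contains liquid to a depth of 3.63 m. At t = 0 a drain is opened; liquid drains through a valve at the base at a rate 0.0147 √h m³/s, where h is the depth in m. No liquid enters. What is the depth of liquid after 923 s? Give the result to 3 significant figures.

Mass balance (ρ constant): A dh/dt = −0.0147 √h.
∫ h^(−1/2) dh = −(0.0147/A) ∫ dt, giving 2√h = 2√h₀ − (0.0147/A) t.
√h = √3.63 − 0.0147·923/(2·7.47) = 1.9053 − 0.90817 = 0.99708.
h = 0.99708² = 0.99417 m.

0.994 m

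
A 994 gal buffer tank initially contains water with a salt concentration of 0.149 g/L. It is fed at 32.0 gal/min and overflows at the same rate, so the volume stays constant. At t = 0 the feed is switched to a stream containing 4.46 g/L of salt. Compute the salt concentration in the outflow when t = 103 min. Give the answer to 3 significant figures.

Mass balance on the solute (V constant): V dC/dt = Q(C_in − C).
Rewrite as dC/dt + C/τ = C_in/τ, τ = V/Q = 31.062 min.
Solution: C(t) = C_in + (C₀ − C_in) e^(−t/τ).
C(103) = 4.46 + (0.149 − 4.46)·e^(−103/31.062) = 4.46 + (-4.3110)·0.036302 = 4.3035 g/L.

4.30 g/L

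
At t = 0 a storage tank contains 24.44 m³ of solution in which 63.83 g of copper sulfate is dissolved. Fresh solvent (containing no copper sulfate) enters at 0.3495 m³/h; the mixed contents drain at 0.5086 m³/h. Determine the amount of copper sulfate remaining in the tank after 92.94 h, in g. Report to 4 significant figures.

3.276 g

Total volume: dV/dt = Q_in − Q_out = -0.159100 m³/h, so V(t) = 24.44 − 0.159100 t and V(92.94) = 9.65325 m³.
Solute balance: dm/dt = 0 − Q_out C = −Q_out m/V(t).
Separate: dm/m = −Q_out dt/V(t) ⇒ ln(m/m₀) = −(Q_out/(Q_in−Q_out)) ln(V/V₀).
m = m₀ (V₀/V)^(Q_out/(Q_in−Q_out)) = 63.83 × (24.44/9.65325)^(-3.19673) = 3.27623 g.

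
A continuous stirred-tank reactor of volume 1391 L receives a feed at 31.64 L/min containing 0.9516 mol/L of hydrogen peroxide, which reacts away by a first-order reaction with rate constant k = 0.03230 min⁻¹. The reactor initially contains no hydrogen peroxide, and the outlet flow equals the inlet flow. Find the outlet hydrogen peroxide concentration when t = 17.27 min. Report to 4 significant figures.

Species balance: V dC/dt = Q C_in − Q C − k V C.
dC/dt = (Q/V) C_in − (Q/V + k) C; effective rate a = Q/V + k = 0.0227462 + 0.03230 = 0.0550462 min⁻¹.
C_ss = Q C_in/(Q + kV) = 0.393221 mol/L; C(t) = C_ss + (C₀ − C_ss) e^(−a t).
C(17.27) = 0.393221 + (-0.393221)·e^(−0.0550462·17.27) = 0.393221 + (-0.393221)·0.386490 = 0.241245 mol/L.

0.2412 mol/L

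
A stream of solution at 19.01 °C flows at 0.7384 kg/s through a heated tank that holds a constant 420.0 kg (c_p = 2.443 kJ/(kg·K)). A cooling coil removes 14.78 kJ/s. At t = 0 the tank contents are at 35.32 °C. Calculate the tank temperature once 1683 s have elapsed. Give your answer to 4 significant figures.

M c_p dT/dt = ṁ c_p (T_in − T) − Q̇.
Rearrange: dT/dt = (T_ss − T)/τ with τ = M/ṁ = 568.797 s and T_ss = T_in − Q̇/(ṁ c_p) = 10.8167 °C.
T approaches T_ss exponentially: T(t) = T_ss + (T₀ − T_ss) e^(−t/τ).
T(1683) = 10.8167 + (24.5033)·e^(−1683/568.797) = 10.8167 + (24.5033)·0.0518773 = 12.0879 °C.

12.09 °C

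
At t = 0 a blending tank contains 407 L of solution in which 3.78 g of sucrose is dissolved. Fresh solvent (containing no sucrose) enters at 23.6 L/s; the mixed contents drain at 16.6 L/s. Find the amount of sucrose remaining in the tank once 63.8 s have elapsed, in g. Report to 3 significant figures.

0.653 g

Let m(t) be the amount of sucrose. Volume: V(t) = V₀ + (Q_in − Q_out) t = 407 + 7.0000 t; V(63.8) = 853.60 L.
Species balance (pure solvent in): dm/dt = −Q_out · m/V(t).
Separate: dm/m = −Q_out dt/V(t) ⇒ ln(m/m₀) = −(Q_out/(Q_in−Q_out)) ln(V/V₀).
m = m₀ (V₀/V)^(Q_out/(Q_in−Q_out)) = 3.78 × (407/853.60)^(2.3714) = 0.65268 g.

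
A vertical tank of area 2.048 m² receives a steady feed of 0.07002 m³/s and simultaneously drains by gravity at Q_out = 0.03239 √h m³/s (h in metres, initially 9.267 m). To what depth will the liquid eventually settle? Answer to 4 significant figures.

A dh/dt = Q_in − 0.03239 √h. Steady state requires inflow = outflow:
Q_in = 0.03239 √h_ss ⇒ √h_ss = 0.07002/0.03239 = 2.16178.
h_ss = 2.16178² = 4.67329 m. (Since h₀ = 9.267 m > h_ss, the level will fall toward this value.)

4.673 m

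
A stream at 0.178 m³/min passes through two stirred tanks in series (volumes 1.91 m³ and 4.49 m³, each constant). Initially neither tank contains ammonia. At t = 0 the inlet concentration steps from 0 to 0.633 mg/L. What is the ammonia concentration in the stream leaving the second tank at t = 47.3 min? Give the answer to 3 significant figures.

Time constants: τᵢ = Vᵢ/Q for each well-mixed tank.
τ₁ = 1.91/0.178 = 10.730 min; τ₂ = 4.49/0.178 = 25.225 min.
Solving the cascade with C₁(0)=C₂(0)=0 gives C₂(t) = C_in[1 − (τ₁ e^(−t/τ₁) − τ₂ e^(−t/τ₂))/(τ₁ − τ₂)].
At t = 47.3: e^(−t/τ₁) = 0.012179, e^(−t/τ₂) = 0.15333.
C₂ = 0.633·[1 − (10.730·0.012179 − 25.225·0.15333)/(-14.494)] = 0.633·0.74217 = 0.46979 mg/L.

0.470 mg/L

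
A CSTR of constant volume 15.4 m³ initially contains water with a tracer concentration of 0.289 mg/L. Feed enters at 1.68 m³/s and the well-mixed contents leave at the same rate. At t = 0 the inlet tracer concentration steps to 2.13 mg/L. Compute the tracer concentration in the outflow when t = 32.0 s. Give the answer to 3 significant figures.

2.07 mg/L

Species balance on the tank: V dC/dt = Q(C_in − C).
Time constant τ = V/Q = 15.4/1.68 = 9.1667 s.
This is linear first-order; C(t) = C_in + (C₀ − C_in) e^(−t/τ).
C(32.0) = 2.13 + (0.289 − 2.13)·e^(−32.0/9.1667) = 2.13 + (-1.8410)·0.030473 = 2.0739 mg/L.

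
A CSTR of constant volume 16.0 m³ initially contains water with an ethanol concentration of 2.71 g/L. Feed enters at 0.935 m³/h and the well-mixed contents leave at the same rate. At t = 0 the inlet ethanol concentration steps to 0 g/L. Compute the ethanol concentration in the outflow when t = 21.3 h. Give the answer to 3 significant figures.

0.781 g/L

Unsteady species balance (constant V, well mixed): V dC/dt = Q(C_in − C).
So dC/dt = (C_in − C)/τ with τ = V/Q = 16.0/0.935 = 17.112 h.
Solution: C(t) = C_in + (C₀ − C_in) e^(−t/τ).
C(21.3) = 0 + (2.71 − 0)·e^(−21.3/17.112) = 0 + (2.7100)·0.28802 = 0.78054 g/L.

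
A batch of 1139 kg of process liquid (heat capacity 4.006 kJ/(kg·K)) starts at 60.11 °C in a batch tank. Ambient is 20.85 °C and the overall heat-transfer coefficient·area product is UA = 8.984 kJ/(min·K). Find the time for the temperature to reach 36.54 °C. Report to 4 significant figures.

465.8 min

Lumped-capacitance energy balance: M c_p dT/dt = UA(T_amb − T).
τ = M c_p/UA = 507.884 min; T_ss = T_amb = 20.8500 °C.
T(t) = T_ss + (T₀ − T_ss)e^(−t/τ); set T = 36.54:
t = −τ ln[(T − T_ss)/(T₀ − T_ss)] = −507.884 · ln(0.399643) = 465.823 min.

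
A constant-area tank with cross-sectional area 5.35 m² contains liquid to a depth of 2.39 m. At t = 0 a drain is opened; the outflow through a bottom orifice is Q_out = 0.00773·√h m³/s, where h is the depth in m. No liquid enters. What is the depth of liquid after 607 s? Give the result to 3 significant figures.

Accumulation of liquid (constant cross-section A): A dh/dt = −0.00773 √h.
∫ h^(−1/2) dh = −(0.00773/A) ∫ dt, giving 2√h = 2√h₀ − (0.00773/A) t.
√h = √2.39 − 0.00773·607/(2·5.35) = 1.5460 − 0.43851 = 1.1074.
h = 1.1074² = 1.2264 m.

1.23 m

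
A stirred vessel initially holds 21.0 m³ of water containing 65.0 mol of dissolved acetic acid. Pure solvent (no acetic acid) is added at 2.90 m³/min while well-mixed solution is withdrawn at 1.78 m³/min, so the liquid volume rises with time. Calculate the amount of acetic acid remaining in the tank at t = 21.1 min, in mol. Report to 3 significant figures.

19.6 mol

Total volume: dV/dt = Q_in − Q_out = 1.1200 m³/min, so V(t) = 21.0 + 1.1200 t and V(21.1) = 44.632 m³.
Species balance (pure solvent in): dm/dt = −Q_out · m/V(t).
dm/m = −Q_out dt/(V₀ + 1.1200 t); integrating gives ln(m/m₀) = −(Q_out/(Q_in−Q_out)) ln(V/V₀).
m = m₀ (V₀/V)^(Q_out/(Q_in−Q_out)) = 65.0 × (21.0/44.632)^(1.5893) = 19.613 mol.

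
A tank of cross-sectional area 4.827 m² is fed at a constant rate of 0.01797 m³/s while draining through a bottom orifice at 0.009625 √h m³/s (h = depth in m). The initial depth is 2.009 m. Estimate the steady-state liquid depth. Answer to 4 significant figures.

Level balance: A dh/dt = 0.01797 − 0.009625 √h. Setting dh/dt = 0:
Q_in = 0.009625 √h_ss ⇒ √h_ss = 0.01797/0.009625 = 1.86701.
h_ss = 1.86701² = 3.48574 m. (Since h₀ = 2.009 m < h_ss, the level will rise toward this value.)

3.486 m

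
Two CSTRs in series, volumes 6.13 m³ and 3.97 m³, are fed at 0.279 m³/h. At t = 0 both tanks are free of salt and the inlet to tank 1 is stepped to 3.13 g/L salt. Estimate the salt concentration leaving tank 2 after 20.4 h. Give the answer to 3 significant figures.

Time constants: τᵢ = Vᵢ/Q for each well-mixed tank.
τ₁ = 6.13/0.279 = 21.971 h; τ₂ = 3.97/0.279 = 14.229 h.
Tank 1: C₁ = C_in(1 − e^(−t/τ₁)). Tank 2 (τ₁ ≠ τ₂): C₂ = C_in[1 − (τ₁ e^(−t/τ₁) − τ₂ e^(−t/τ₂))/(τ₁ − τ₂)].
At t = 20.4: e^(−t/τ₁) = 0.39515, e^(−t/τ₂) = 0.23844.
C₂ = 3.13·[1 − (21.971·0.39515 − 14.229·0.23844)/(7.7419)] = 3.13·0.31681 = 0.99161 g/L.

0.992 g/L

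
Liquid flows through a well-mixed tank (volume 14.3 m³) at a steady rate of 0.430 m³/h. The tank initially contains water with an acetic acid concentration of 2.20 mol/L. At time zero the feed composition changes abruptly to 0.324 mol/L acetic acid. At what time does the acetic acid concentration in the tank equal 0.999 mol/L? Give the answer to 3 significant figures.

34.0 h

Species balance: V dC/dt = Q(C_in − C) ⇒ τ = V/Q = 33.256 h.
C(t) = C_in + (C₀ − C_in) e^(−t/τ). Set C = 0.999 and solve for t:
e^(−t/τ) = (C − C_in)/(C₀ − C_in) = (0.999 − 0.324)/(2.20 − 0.324) = 0.35981
t = −τ ln(…) = 33.256 × 1.0222 = 33.994 h.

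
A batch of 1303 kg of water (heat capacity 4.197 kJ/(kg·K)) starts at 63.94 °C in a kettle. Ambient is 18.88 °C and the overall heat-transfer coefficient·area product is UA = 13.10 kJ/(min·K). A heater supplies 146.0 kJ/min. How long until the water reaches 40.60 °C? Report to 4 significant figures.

486.5 min

M c_p dT/dt = −UA(T − T_amb) + Q̇.
τ = M c_p/UA = 417.457 min; T_ss = T_amb + Q̇/UA = 18.88 + 146.0/13.10 = 30.0250 °C.
T(t) = T_ss + (T₀ − T_ss)e^(−t/τ); set T = 40.60:
t = −τ ln[(T − T_ss)/(T₀ − T_ss)] = −417.457 · ln(0.311808) = 486.491 min.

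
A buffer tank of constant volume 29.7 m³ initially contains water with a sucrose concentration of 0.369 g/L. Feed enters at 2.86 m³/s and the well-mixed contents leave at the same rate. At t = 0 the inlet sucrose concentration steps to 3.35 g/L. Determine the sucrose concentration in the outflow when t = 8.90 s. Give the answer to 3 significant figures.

Accumulation = in − out for the solute gives V dC/dt = Q(C_in − C).
So dC/dt = (C_in − C)/τ with τ = V/Q = 29.7/2.86 = 10.385 s.
Solution: C(t) = C_in + (C₀ − C_in) e^(−t/τ).
C(8.90) = 3.35 + (0.369 − 3.35)·e^(−8.90/10.385) = 3.35 + (-2.9810)·0.42442 = 2.0848 g/L.

2.08 g/L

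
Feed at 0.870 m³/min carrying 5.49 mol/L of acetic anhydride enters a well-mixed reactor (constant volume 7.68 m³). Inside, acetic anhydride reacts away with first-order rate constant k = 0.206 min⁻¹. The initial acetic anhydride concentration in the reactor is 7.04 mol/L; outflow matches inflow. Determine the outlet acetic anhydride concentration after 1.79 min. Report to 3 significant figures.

Accumulation = in − out − consumed: V dC/dt = Q C_in − Q C − k V C.
dC/dt = (Q/V) C_in − (Q/V + k) C; effective rate a = Q/V + k = 0.11328 + 0.206 = 0.31928 min⁻¹.
C_ss = Q C_in/(Q + kV) = 1.9479 mol/L; C(t) = C_ss + (C₀ − C_ss) e^(−a t).
C(1.79) = 1.9479 + (5.0921)·e^(−0.31928·1.79) = 1.9479 + (5.0921)·0.56467 = 4.8232 mol/L.

4.82 mol/L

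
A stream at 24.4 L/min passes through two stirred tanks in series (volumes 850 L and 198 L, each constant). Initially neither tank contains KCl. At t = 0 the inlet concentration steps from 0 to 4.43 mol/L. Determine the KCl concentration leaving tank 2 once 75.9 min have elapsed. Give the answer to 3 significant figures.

Time constants: τᵢ = Vᵢ/Q for each well-mixed tank.
τ₁ = 850/24.4 = 34.836 min; τ₂ = 198/24.4 = 8.1148 min.
Solving the cascade with C₁(0)=C₂(0)=0 gives C₂(t) = C_in[1 − (τ₁ e^(−t/τ₁) − τ₂ e^(−t/τ₂))/(τ₁ − τ₂)].
At t = 75.9: e^(−t/τ₁) = 0.11318, e^(−t/τ₂) = 8.6676e-05.
C₂ = 4.43·[1 − (34.836·0.11318 − 8.1148·8.6676e-05)/(26.721)] = 4.43·0.85248 = 3.7765 mol/L.

3.78 mol/L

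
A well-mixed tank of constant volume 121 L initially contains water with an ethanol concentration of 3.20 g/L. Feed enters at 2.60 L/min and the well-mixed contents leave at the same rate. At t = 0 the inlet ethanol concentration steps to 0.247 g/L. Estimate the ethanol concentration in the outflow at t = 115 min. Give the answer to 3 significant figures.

Accumulation = in − out for the solute gives V dC/dt = Q(C_in − C).
Time constant τ = V/Q = 121/2.60 = 46.538 min.
Integrating: C(t) = C_in + (C₀ − C_in) e^(−t/τ).
C(115) = 0.247 + (3.20 − 0.247)·e^(−115/46.538) = 0.247 + (2.9530)·0.084494 = 0.49651 g/L.

0.497 g/L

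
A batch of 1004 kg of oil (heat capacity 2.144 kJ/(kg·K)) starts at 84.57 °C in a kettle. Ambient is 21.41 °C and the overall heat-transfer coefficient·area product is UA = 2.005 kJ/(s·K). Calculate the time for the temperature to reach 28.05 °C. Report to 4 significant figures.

2418 s

M c_p dT/dt = −UA(T − T_amb).
τ = M c_p/UA = 1073.60 s; T_ss = T_amb = 21.4100 °C.
T(t) = T_ss + (T₀ − T_ss)e^(−t/τ); set T = 28.05:
t = −τ ln[(T − T_ss)/(T₀ − T_ss)] = −1073.60 · ln(0.105130) = 2418.36 s.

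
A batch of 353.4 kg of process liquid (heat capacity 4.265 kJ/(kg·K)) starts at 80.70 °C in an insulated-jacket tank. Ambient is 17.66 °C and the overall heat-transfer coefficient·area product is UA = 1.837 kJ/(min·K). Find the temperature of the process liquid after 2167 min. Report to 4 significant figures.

First-law balance (no shaft work): M c_p dT/dt = −UA(T − T_amb).
dT/dt = (T_ss − T)/τ with T_ss = T_amb = 17.6600 °C, τ = M c_p/UA = 353.4·4.265/1.837 = 820.496 min.
This is linear first-order; T(t) = T_ss + (T₀ − T_ss) e^(−t/τ).
T(2167) = 17.6600 + (63.0400)·0.0712838 = 22.1537 °C.

22.15 °C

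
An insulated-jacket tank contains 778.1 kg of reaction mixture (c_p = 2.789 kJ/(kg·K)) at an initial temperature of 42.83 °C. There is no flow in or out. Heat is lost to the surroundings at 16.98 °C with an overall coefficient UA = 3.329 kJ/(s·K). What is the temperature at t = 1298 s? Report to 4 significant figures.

Heat balance on the well-mixed liquid: M c_p dT/dt = −UA(T − T_amb).
dT/dt = (T_ss − T)/τ with T_ss = T_amb = 16.9800 °C, τ = M c_p/UA = 778.1·2.789/3.329 = 651.884 s.
Solution: T(t) = T_ss + (T₀ − T_ss) e^(−t/τ).
T(1298) = 16.9800 + (25.8500)·0.136538 = 20.5095 °C.

20.51 °C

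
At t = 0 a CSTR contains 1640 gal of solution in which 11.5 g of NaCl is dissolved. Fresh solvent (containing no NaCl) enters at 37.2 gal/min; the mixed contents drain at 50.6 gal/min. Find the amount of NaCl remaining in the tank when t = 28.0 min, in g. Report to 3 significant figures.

Let m(t) be the amount of NaCl. Volume: V(t) = V₀ + (Q_in − Q_out) t = 1640 − 13.400 t; V(28.0) = 1264.8 gal.
Solute balance: dm/dt = 0 − Q_out C = −Q_out m/V(t).
dm/m = −Q_out dt/(V₀ − 13.400 t); integrating gives ln(m/m₀) = −(Q_out/(Q_in−Q_out)) ln(V/V₀).
m = m₀ (V₀/V)^(Q_out/(Q_in−Q_out)) = 11.5 × (1640/1264.8)^(-3.7761) = 4.3119 g.

4.31 g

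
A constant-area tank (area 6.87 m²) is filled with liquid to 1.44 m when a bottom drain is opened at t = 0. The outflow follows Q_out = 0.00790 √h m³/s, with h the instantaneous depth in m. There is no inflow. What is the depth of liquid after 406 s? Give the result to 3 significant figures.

0.934 m

Volume balance on the tank: A dh/dt = −0.00790 √h.
This is separable: 2 d(√h)/dt = −0.00790/A, so √h = √h₀ − (0.00790/(2A)) t.
√h = √1.44 − 0.00790·406/(2·6.87) = 1.2000 − 0.23344 = 0.96656.
h = 0.96656² = 0.93425 m.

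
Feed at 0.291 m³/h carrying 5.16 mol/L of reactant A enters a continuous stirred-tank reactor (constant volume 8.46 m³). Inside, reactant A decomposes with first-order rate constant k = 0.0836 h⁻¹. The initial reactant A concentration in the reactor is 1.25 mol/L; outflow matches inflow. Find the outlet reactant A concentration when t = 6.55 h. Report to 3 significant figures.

Accumulation = in − out − consumed: V dC/dt = Q C_in − Q C − k V C.
dC/dt = (Q/V) C_in − (Q/V + k) C; effective rate a = Q/V + k = 0.034397 + 0.0836 = 0.11800 h⁻¹.
C_ss = Q C_in/(Q + kV) = 1.5042 mol/L; C(t) = C_ss + (C₀ − C_ss) e^(−a t).
C(6.55) = 1.5042 + (-0.25418)·e^(−0.11800·6.55) = 1.5042 + (-0.25418)·0.46168 = 1.3868 mol/L.

1.39 mol/L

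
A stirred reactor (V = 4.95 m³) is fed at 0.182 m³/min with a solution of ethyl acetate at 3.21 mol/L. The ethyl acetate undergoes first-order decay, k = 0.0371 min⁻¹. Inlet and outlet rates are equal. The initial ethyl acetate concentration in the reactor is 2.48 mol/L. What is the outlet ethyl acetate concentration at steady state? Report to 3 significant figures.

1.60 mol/L

Species balance: V dC/dt = Q C_in − Q C − k V C.
At steady state: 0 = Q C_in − (Q + kV) C_ss, so C_ss = Q C_in/(Q + kV).
C_ss = 0.182·3.21/(0.182 + 0.0371·4.95) = 0.58422/0.36564 = 1.5978 mol/L.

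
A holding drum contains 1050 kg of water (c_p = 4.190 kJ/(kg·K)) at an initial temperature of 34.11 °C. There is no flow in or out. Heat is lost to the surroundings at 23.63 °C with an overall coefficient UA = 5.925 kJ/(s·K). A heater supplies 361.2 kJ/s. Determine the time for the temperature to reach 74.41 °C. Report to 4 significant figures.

Lumped-capacitance energy balance: M c_p dT/dt = UA(T_amb − T) + Q̇.
τ = M c_p/UA = 742.532 s; T_ss = T_amb + Q̇/UA = 23.63 + 361.2/5.925 = 84.5920 °C.
T(t) = T_ss + (T₀ − T_ss)e^(−t/τ); set T = 74.41:
t = −τ ln[(T − T_ss)/(T₀ − T_ss)] = −742.532 · ln(0.201696) = 1188.79 s.

1189 s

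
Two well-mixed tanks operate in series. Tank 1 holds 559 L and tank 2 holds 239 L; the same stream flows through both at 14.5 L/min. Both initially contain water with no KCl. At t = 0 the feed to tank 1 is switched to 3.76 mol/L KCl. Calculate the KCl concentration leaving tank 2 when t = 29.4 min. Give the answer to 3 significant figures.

Time constants: τᵢ = Vᵢ/Q for each well-mixed tank.
τ₁ = 559/14.5 = 38.552 min; τ₂ = 239/14.5 = 16.483 min.
Tank 1: C₁ = C_in(1 − e^(−t/τ₁)). Tank 2 (τ₁ ≠ τ₂): C₂ = C_in[1 − (τ₁ e^(−t/τ₁) − τ₂ e^(−t/τ₂))/(τ₁ − τ₂)].
At t = 29.4: e^(−t/τ₁) = 0.46645, e^(−t/τ₂) = 0.16802.
C₂ = 3.76·[1 − (38.552·0.46645 − 16.483·0.16802)/(22.069)] = 3.76·0.31066 = 1.1681 mol/L.

1.17 mol/L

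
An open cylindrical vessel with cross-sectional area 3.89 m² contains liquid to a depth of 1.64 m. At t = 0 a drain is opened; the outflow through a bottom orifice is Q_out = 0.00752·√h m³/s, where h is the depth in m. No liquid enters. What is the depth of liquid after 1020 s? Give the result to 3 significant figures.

A dh/dt = −Q_out = −0.00752 √h.
Separate and integrate: 2(√h − √h₀) = −(0.00752/A) t.
√h = √1.64 − 0.00752·1020/(2·3.89) = 1.2806 − 0.98591 = 0.29471.
h = 0.29471² = 0.086855 m.

0.0869 m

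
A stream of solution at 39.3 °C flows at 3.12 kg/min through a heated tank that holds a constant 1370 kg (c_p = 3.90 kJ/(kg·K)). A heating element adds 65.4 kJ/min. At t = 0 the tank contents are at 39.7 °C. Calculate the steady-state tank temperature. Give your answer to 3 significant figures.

M c_p dT/dt = ṁ c_p (T_in − T) + Q̇.
At steady state dT/dt = 0 ⇒ T_ss = T_in + Q̇/(ṁ c_p) = 39.3 + 65.4/(3.12·3.90) = 44.675 °C.

44.7 °C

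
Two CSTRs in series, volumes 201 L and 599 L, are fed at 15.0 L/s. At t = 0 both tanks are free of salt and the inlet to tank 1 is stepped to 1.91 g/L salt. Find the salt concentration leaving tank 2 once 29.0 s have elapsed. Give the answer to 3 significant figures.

0.630 g/L

Time constants: τᵢ = Vᵢ/Q for each well-mixed tank.
τ₁ = 201/15.0 = 13.400 s; τ₂ = 599/15.0 = 39.933 s.
Solving the cascade with C₁(0)=C₂(0)=0 gives C₂(t) = C_in[1 − (τ₁ e^(−t/τ₁) − τ₂ e^(−t/τ₂))/(τ₁ − τ₂)].
At t = 29.0: e^(−t/τ₁) = 0.11484, e^(−t/τ₂) = 0.48374.
C₂ = 1.91·[1 − (13.400·0.11484 − 39.933·0.48374)/(-26.533)] = 1.91·0.32996 = 0.63022 g/L.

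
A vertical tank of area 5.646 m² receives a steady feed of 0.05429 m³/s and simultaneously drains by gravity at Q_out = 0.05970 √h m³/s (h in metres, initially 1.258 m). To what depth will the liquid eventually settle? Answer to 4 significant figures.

Accumulation of liquid (constant cross-section A): A dh/dt = Q_in − 0.05970 √h. At steady state dh/dt = 0:
Q_in = 0.05970 √h_ss ⇒ √h_ss = 0.05429/0.05970 = 0.909380.
h_ss = 0.909380² = 0.826972 m. (Since h₀ = 1.258 m > h_ss, the level will fall toward this value.)

0.8270 m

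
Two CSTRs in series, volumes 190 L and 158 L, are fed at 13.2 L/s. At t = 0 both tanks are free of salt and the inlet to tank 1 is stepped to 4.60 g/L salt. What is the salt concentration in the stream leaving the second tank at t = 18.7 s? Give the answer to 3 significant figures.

Each tank obeys Vᵢ dCᵢ/dt = Q(Cᵢ₋₁ − Cᵢ), so τᵢ = Vᵢ/Q.
τ₁ = 190/13.2 = 14.394 s; τ₂ = 158/13.2 = 11.970 s.
Solving the cascade with C₁(0)=C₂(0)=0 gives C₂(t) = C_in[1 − (τ₁ e^(−t/τ₁) − τ₂ e^(−t/τ₂))/(τ₁ − τ₂)].
At t = 18.7: e^(−t/τ₁) = 0.27276, e^(−t/τ₂) = 0.20966.
C₂ = 4.60·[1 − (14.394·0.27276 − 11.970·0.20966)/(2.4242)] = 4.60·0.41566 = 1.9121 g/L.

1.91 g/L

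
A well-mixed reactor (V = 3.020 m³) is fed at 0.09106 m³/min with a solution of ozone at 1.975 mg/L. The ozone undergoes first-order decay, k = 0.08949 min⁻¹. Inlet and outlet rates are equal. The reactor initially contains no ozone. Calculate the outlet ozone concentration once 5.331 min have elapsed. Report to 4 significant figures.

Accumulation = in − out − consumed: V dC/dt = Q C_in − Q C − k V C.
dC/dt = (Q/V) C_in − (Q/V + k) C; effective rate a = Q/V + k = 0.0301523 + 0.08949 = 0.119642 min⁻¹.
C_ss = Q C_in/(Q + kV) = 0.497741 mg/L; C(t) = C_ss + (C₀ − C_ss) e^(−a t).
C(5.331) = 0.497741 + (-0.497741)·e^(−0.119642·5.331) = 0.497741 + (-0.497741)·0.528447 = 0.234711 mg/L.

0.2347 mg/L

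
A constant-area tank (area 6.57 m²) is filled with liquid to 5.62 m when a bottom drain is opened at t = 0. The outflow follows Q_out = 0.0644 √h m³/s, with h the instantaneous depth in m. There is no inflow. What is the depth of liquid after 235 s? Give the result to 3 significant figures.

1.49 m

With no inflow, A dh/dt = −0.0644 √h.
Separate and integrate: 2(√h − √h₀) = −(0.0644/A) t.
√h = √5.62 − 0.0644·235/(2·6.57) = 2.3707 − 1.1518 = 1.2189.
h = 1.2189² = 1.4857 m.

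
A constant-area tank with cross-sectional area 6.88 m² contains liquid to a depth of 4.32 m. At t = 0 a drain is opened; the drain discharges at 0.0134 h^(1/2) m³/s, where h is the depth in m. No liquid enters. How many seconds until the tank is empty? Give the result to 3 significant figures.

2130 s

Mass balance (ρ constant): A dh/dt = −0.0134 √h.
∫ h^(−1/2) dh = −(0.0134/A) ∫ dt, giving 2√h = 2√h₀ − (0.0134/A) t.
Set h = 0: 2√h₀ = (0.0134/A) t_empty ⇒ t_empty = 2A√h₀/0.0134.
t_empty = 2·6.88·√4.32/0.0134 = 13.760·2.0785/0.0134 = 2134.3 s.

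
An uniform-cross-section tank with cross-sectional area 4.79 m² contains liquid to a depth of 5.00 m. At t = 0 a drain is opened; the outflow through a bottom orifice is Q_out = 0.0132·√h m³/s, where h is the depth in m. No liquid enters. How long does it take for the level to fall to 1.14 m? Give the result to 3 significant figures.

With no inflow, A dh/dt = −0.0132 √h.
∫ h^(−1/2) dh = −(0.0132/A) ∫ dt, giving 2√h = 2√h₀ − (0.0132/A) t.
t = 2A(√h₀ − √h)/0.0132 = 2·4.79·(√5.00 − √1.14)/0.0132
  = 9.5800 × (2.2361 − 1.0677) / 0.0132 = 847.95 s.

848 s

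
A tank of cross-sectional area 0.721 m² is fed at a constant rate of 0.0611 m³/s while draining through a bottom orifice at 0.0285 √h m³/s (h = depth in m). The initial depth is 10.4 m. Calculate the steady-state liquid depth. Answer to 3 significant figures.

4.60 m

Volume balance on the tank: A dh/dt = Q_in − 0.0285 √h. At steady state dh/dt = 0:
Q_in = 0.0285 √h_ss ⇒ √h_ss = 0.0611/0.0285 = 2.1439.
h_ss = 2.1439² = 4.5961 m. (Since h₀ = 10.4 m > h_ss, the level will fall toward this value.)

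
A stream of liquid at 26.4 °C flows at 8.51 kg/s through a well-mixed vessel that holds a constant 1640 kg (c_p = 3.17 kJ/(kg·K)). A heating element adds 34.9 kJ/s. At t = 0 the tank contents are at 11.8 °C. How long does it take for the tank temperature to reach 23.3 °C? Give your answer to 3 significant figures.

248 s

M c_p dT/dt = ṁ c_p (T_in − T) + Q̇.
τ = M/ṁ = 192.71 s; T_ss = T_in + Q̇/(ṁ c_p) = 27.694 °C.
T(t) = T_ss + (T₀ − T_ss) e^(−t/τ). Set T = 23.3:
e^(−t/τ) = (23.3 − 27.694)/(11.8 − 27.694) = 0.27644
t = −192.71 · ln(0.27644) = 247.78 s.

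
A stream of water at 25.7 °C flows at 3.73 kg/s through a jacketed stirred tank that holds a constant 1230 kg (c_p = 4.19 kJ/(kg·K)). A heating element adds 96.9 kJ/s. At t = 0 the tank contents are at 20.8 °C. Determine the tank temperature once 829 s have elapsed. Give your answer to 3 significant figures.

M c_p dT/dt = ṁ c_p (T_in − T) + Q̇.
Rearrange: dT/dt = (T_ss − T)/τ with τ = M/ṁ = 329.76 s and T_ss = T_in + Q̇/(ṁ c_p) = 31.900 °C.
Solution: T(t) = T_ss + (T₀ − T_ss) e^(−t/τ).
T(829) = 31.900 + (-11.100)·e^(−829/329.76) = 31.900 + (-11.100)·0.080947 = 31.002 °C.

31.0 °C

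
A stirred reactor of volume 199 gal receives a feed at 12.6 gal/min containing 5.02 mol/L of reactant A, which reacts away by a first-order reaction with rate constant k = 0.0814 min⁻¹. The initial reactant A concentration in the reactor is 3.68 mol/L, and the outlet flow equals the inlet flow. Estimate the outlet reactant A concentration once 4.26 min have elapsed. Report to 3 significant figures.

Species balance: V dC/dt = Q C_in − Q C − k V C.
This is linear with rate a = Q/V + k = 0.14472 min⁻¹.
C_ss = Q C_in/(Q + kV) = 2.1964 mol/L; C(t) = C_ss + (C₀ − C_ss) e^(−a t).
C(4.26) = 2.1964 + (1.4836)·e^(−0.14472·4.26) = 2.1964 + (1.4836)·0.53983 = 2.9973 mol/L.

3.00 mol/L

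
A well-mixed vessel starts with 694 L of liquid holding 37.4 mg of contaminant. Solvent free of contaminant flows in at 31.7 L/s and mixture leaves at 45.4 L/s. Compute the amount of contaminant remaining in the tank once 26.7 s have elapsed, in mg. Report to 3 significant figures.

3.13 mg

Total volume: dV/dt = Q_in − Q_out = -13.700 L/s, so V(t) = 694 − 13.700 t and V(26.7) = 328.21 L.
Species balance (pure solvent in): dm/dt = −Q_out · m/V(t).
Separate: dm/m = −Q_out dt/V(t) ⇒ ln(m/m₀) = −(Q_out/(Q_in−Q_out)) ln(V/V₀).
m = m₀ (V₀/V)^(Q_out/(Q_in−Q_out)) = 37.4 × (694/328.21)^(-3.3139) = 3.1273 mg.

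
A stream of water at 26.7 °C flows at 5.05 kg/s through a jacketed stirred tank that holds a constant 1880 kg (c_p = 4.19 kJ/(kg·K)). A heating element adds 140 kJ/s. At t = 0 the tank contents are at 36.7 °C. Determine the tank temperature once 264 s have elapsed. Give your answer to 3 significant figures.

Energy balance: M c_p dT/dt = ṁ c_p (T_in − T) + 140.
τ = M/ṁ = 372.28 s; T_ss = T_in + Q̇/(ṁ c_p) = 26.7 + 140/(5.05·4.19) = 33.316 °C.
Solution: T(t) = T_ss + (T₀ − T_ss) e^(−t/τ).
T(264) = 33.316 + (3.3836)·e^(−264/372.28) = 33.316 + (3.3836)·0.49206 = 34.981 °C.

35.0 °C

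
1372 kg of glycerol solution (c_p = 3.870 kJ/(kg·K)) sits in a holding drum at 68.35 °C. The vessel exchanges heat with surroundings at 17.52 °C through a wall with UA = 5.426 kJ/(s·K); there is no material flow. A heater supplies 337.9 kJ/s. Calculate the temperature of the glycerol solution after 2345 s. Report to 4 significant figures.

Lumped-capacitance energy balance: M c_p dT/dt = UA(T_amb − T) + Q̇.
dT/dt = (T_ss − T)/τ with T_ss = T_amb + Q̇/UA = 17.52 + 337.9/5.426 = 79.7942 °C, τ = M c_p/UA = 1372·3.870/5.426 = 978.555 s.
Integrating: T(t) = T_ss + (T₀ − T_ss) e^(−t/τ).
T(2345) = 79.7942 + (-11.4442)·0.0910460 = 78.7523 °C.

78.75 °C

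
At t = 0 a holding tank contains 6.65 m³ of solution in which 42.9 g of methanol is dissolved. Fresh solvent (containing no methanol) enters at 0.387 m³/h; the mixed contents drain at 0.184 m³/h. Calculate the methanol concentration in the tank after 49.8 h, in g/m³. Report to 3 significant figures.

Let m(t) be the amount of methanol. Volume: V(t) = V₀ + (Q_in − Q_out) t = 6.65 + 0.20300 t; V(49.8) = 16.759 m³.
Solute balance: dm/dt = 0 − Q_out C = −Q_out m/V(t).
dm/m = −Q_out dt/(V₀ + 0.20300 t); integrating gives ln(m/m₀) = −(Q_out/(Q_in−Q_out)) ln(V/V₀).
m = m₀ (V₀/V)^(Q_out/(Q_in−Q_out)) = 42.9 × (6.65/16.759)^(0.90640) = 18.561 g.
C = m/V = 18.561/16.759 = 1.1075 g/m³.

1.11 g/m³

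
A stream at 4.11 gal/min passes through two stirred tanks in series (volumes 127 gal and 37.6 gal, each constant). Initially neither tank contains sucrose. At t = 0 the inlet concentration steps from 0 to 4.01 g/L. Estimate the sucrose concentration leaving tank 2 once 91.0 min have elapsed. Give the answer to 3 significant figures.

3.71 g/L

Species balance on tank i: dCᵢ/dt = (Cᵢ₋₁ − Cᵢ)/τᵢ with τᵢ = Vᵢ/Q.
τ₁ = 127/4.11 = 30.900 min; τ₂ = 37.6/4.11 = 9.1484 min.
Tank 1: C₁ = C_in(1 − e^(−t/τ₁)). Tank 2 (τ₁ ≠ τ₂): C₂ = C_in[1 − (τ₁ e^(−t/τ₁) − τ₂ e^(−t/τ₂))/(τ₁ − τ₂)].
At t = 91.0: e^(−t/τ₁) = 0.052604, e^(−t/τ₂) = 4.7867e-05.
C₂ = 4.01·[1 − (30.900·0.052604 − 9.1484·4.7867e-05)/(21.752)] = 4.01·0.92529 = 3.7104 g/L.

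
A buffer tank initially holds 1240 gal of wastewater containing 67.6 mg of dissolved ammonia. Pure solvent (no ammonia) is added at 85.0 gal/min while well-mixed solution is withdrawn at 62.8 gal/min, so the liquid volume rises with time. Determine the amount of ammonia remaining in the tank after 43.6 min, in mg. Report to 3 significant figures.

13.2 mg

Total volume: dV/dt = Q_in − Q_out = 22.200 gal/min, so V(t) = 1240 + 22.200 t and V(43.6) = 2207.9 gal.
No ammonia enters, so dm/dt = −Q_out · (m/V).
dm/m = −Q_out dt/(V₀ + 22.200 t); integrating gives ln(m/m₀) = −(Q_out/(Q_in−Q_out)) ln(V/V₀).
m = m₀ (V₀/V)^(Q_out/(Q_in−Q_out)) = 67.6 × (1240/2207.9)^(2.8288) = 13.218 mg.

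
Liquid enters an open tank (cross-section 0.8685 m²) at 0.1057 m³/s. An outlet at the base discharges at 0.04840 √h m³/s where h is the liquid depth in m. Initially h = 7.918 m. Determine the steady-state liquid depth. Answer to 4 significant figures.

Level balance: A dh/dt = 0.1057 − 0.04840 √h. Setting dh/dt = 0:
Q_in = 0.04840 √h_ss ⇒ √h_ss = 0.1057/0.04840 = 2.18388.
h_ss = 2.18388² = 4.76935 m. (Since h₀ = 7.918 m > h_ss, the level will fall toward this value.)

4.769 m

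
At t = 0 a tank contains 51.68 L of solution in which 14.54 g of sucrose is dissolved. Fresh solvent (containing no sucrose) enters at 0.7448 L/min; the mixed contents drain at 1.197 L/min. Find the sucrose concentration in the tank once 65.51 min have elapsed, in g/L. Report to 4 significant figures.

0.06921 g/L

Let m(t) be the amount of sucrose. Volume: V(t) = V₀ + (Q_in − Q_out) t = 51.68 − 0.452200 t; V(65.51) = 22.0564 L.
No sucrose enters, so dm/dt = −Q_out · (m/V).
Separate: dm/m = −Q_out dt/V(t) ⇒ ln(m/m₀) = −(Q_out/(Q_in−Q_out)) ln(V/V₀).
m = m₀ (V₀/V)^(Q_out/(Q_in−Q_out)) = 14.54 × (51.68/22.0564)^(-2.64706) = 1.52656 g.
C = m/V = 1.52656/22.0564 = 0.0692116 g/L.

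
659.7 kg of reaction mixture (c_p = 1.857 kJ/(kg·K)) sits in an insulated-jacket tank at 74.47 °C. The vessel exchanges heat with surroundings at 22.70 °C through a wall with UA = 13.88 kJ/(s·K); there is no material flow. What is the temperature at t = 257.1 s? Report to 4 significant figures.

First-law balance (no shaft work): M c_p dT/dt = −UA(T − T_amb).
dT/dt = (T_ss − T)/τ with T_ss = T_amb = 22.7000 °C, τ = M c_p/UA = 659.7·1.857/13.88 = 88.2610 s.
This is linear first-order; T(t) = T_ss + (T₀ − T_ss) e^(−t/τ).
T(257.1) = 22.7000 + (51.7700)·0.0543152 = 25.5119 °C.

25.51 °C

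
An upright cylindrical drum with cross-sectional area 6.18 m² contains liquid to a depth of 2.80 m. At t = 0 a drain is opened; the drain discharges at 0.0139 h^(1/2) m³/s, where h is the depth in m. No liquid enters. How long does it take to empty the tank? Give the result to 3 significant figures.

1490 s

With no inflow, A dh/dt = −0.0139 √h.
This is separable: 2 d(√h)/dt = −0.0139/A, so √h = √h₀ − (0.0139/(2A)) t.
Set h = 0: 2√h₀ = (0.0139/A) t_empty ⇒ t_empty = 2A√h₀/0.0139.
t_empty = 2·6.18·√2.80/0.0139 = 12.360·1.6733/0.0139 = 1487.9 s.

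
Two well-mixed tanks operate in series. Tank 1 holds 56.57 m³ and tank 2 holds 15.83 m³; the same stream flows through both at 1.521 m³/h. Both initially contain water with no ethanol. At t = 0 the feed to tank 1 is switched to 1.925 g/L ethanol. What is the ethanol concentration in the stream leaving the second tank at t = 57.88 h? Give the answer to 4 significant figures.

1.364 g/L

Time constants: τᵢ = Vᵢ/Q for each well-mixed tank.
τ₁ = 56.57/1.521 = 37.1926 h; τ₂ = 15.83/1.521 = 10.4076 h.
Tank 1: C₁ = C_in(1 − e^(−t/τ₁)). Tank 2 (τ₁ ≠ τ₂): C₂ = C_in[1 − (τ₁ e^(−t/τ₁) − τ₂ e^(−t/τ₂))/(τ₁ − τ₂)].
At t = 57.88: e^(−t/τ₁) = 0.210931, e^(−t/τ₂) = 0.00384375.
C₂ = 1.925·[1 − (37.1926·0.210931 − 10.4076·0.00384375)/(26.7850)] = 1.925·0.708602 = 1.36406 g/L.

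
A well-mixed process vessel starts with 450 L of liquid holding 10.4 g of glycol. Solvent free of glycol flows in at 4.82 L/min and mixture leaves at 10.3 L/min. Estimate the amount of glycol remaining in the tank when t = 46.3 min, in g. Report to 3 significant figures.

2.19 g

Total volume: dV/dt = Q_in − Q_out = -5.4800 L/min, so V(t) = 450 − 5.4800 t and V(46.3) = 196.28 L.
No glycol enters, so dm/dt = −Q_out · (m/V).
dm/m = −Q_out dt/(V₀ − 5.4800 t); integrating gives ln(m/m₀) = −(Q_out/(Q_in−Q_out)) ln(V/V₀).
m = m₀ (V₀/V)^(Q_out/(Q_in−Q_out)) = 10.4 × (450/196.28)^(-1.8796) = 2.1865 g.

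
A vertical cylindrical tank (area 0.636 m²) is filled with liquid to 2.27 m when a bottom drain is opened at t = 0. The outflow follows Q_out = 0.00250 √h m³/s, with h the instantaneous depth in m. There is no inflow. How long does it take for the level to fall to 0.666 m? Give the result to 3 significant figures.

With no inflow, A dh/dt = −0.00250 √h.
∫ h^(−1/2) dh = −(0.00250/A) ∫ dt, giving 2√h = 2√h₀ − (0.00250/A) t.
t = 2A(√h₀ − √h)/0.00250 = 2·0.636·(√2.27 − √0.666)/0.00250
  = 1.2720 × (1.5067 − 0.81609) / 0.00250 = 351.36 s.

351 s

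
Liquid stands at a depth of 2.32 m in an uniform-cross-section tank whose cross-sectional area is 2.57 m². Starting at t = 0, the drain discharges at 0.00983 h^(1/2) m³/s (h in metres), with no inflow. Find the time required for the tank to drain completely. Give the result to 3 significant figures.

A dh/dt = −Q_out = −0.00983 √h.
Separate and integrate: 2(√h − √h₀) = −(0.00983/A) t.
Tank is empty when √h = 0: t_empty = 2A√h₀/0.00983.
t_empty = 2·2.57·√2.32/0.00983 = 5.1400·1.5232/0.00983 = 796.44 s.

796 s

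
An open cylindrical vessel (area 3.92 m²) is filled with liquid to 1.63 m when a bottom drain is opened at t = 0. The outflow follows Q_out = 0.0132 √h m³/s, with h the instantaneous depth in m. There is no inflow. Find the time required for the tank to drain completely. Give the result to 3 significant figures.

With no inflow, A dh/dt = −0.0132 √h.
∫ h^(−1/2) dh = −(0.0132/A) ∫ dt, giving 2√h = 2√h₀ − (0.0132/A) t.
Tank is empty when √h = 0: t_empty = 2A√h₀/0.0132.
t_empty = 2·3.92·√1.63/0.0132 = 7.8400·1.2767/0.0132 = 758.29 s.

758 s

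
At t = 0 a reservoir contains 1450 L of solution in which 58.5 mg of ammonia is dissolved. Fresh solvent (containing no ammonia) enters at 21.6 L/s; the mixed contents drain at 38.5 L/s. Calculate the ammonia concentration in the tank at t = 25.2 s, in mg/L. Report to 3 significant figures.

Let m(t) be the amount of ammonia. Volume: V(t) = V₀ + (Q_in − Q_out) t = 1450 − 16.900 t; V(25.2) = 1024.1 L.
No ammonia enters, so dm/dt = −Q_out · (m/V).
dm/m = −Q_out dt/(V₀ − 16.900 t); integrating gives ln(m/m₀) = −(Q_out/(Q_in−Q_out)) ln(V/V₀).
m = m₀ (V₀/V)^(Q_out/(Q_in−Q_out)) = 58.5 × (1450/1024.1)^(-2.2781) = 26.492 mg.
C = m/V = 26.492/1024.1 = 0.025869 mg/L.

0.0259 mg/L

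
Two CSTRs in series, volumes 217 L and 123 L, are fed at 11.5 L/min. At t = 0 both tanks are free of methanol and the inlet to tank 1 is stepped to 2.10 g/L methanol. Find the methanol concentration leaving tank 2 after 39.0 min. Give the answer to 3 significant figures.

1.56 g/L

Each tank obeys Vᵢ dCᵢ/dt = Q(Cᵢ₋₁ − Cᵢ), so τᵢ = Vᵢ/Q.
τ₁ = 217/11.5 = 18.870 min; τ₂ = 123/11.5 = 10.696 min.
Solving the cascade with C₁(0)=C₂(0)=0 gives C₂(t) = C_in[1 − (τ₁ e^(−t/τ₁) − τ₂ e^(−t/τ₂))/(τ₁ − τ₂)].
At t = 39.0: e^(−t/τ₁) = 0.12659, e^(−t/τ₂) = 0.026086.
C₂ = 2.10·[1 − (18.870·0.12659 − 10.696·0.026086)/(8.1739)] = 2.10·0.74191 = 1.5580 g/L.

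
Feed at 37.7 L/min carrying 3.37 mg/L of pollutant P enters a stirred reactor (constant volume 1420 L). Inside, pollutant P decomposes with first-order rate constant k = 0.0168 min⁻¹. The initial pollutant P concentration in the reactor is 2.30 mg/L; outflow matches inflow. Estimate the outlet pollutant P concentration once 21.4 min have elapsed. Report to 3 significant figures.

V dC/dt = Q(C_in − C) − k V C.
dC/dt = (Q/V) C_in − (Q/V + k) C; effective rate a = Q/V + k = 0.026549 + 0.0168 = 0.043349 min⁻¹.
C_ss = Q C_in/(Q + kV) = 2.0640 mg/L; C(t) = C_ss + (C₀ − C_ss) e^(−a t).
C(21.4) = 2.0640 + (0.23604)·e^(−0.043349·21.4) = 2.0640 + (0.23604)·0.39547 = 2.1573 mg/L.

2.16 mg/L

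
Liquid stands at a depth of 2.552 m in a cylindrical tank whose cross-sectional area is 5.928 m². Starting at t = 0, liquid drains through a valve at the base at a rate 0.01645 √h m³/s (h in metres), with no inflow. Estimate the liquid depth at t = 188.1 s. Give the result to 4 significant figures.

With no inflow, A dh/dt = −0.01645 √h.
This is separable: 2 d(√h)/dt = −0.01645/A, so √h = √h₀ − (0.01645/(2A)) t.
√h = √2.552 − 0.01645·188.1/(2·5.928) = 1.59750 − 0.260986 = 1.33651.
h = 1.33651² = 1.78627 m.

1.786 m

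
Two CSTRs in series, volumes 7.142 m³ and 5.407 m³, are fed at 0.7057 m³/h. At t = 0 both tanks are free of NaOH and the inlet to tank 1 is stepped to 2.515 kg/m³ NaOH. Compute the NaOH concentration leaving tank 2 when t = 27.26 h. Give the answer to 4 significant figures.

2.038 kg/m³

Each tank obeys Vᵢ dCᵢ/dt = Q(Cᵢ₋₁ − Cᵢ), so τᵢ = Vᵢ/Q.
τ₁ = 7.142/0.7057 = 10.1204 h; τ₂ = 5.407/0.7057 = 7.66190 h.
Solving the cascade with C₁(0)=C₂(0)=0 gives C₂(t) = C_in[1 − (τ₁ e^(−t/τ₁) − τ₂ e^(−t/τ₂))/(τ₁ − τ₂)].
At t = 27.26: e^(−t/τ₁) = 0.0676399, e^(−t/τ₂) = 0.0284996.
C₂ = 2.515·[1 − (10.1204·0.0676399 − 7.66190·0.0284996)/(2.45855)] = 2.515·0.810382 = 2.03811 kg/m³.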